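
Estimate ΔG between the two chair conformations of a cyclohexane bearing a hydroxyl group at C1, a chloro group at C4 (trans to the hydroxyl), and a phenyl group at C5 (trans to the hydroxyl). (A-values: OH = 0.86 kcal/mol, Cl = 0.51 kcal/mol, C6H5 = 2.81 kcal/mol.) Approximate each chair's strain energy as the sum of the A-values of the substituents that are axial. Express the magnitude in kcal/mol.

Chair I (hydroxyl axial, chloro axial, phenyl equatorial): E = 1.37 kcal/mol.
Chair II (hydroxyl equatorial, chloro equatorial, phenyl axial): E = 2.81 kcal/mol.
ΔE = 2.81 − 1.37 = 1.44 kcal/mol; chair I is more stable.

1.44 kcal/mol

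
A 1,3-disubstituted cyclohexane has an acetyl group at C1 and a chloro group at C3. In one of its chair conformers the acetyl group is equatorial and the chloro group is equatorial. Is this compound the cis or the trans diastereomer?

C1 and C3 have the same parity, so their axial bonds point in the same direction.
With same-parity carbons, two substituents on the same face are both axial or both equatorial; opposite faces give one of each.
Here the groups are equatorial/equatorial → same face → cis.

cis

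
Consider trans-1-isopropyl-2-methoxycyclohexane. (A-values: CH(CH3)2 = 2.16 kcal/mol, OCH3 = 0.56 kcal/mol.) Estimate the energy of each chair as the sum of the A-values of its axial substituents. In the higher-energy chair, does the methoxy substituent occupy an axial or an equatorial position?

axial

C1 and C2 have opposite parity, so for the trans isomer the two substituents are e,e in one chair and a,a in the other.
Chair I (isopropyl axial, methoxy axial): E = 2.72 kcal/mol.
Chair II (isopropyl equatorial, methoxy equatorial): E = 0.00 kcal/mol.
Chair I is the less stable (higher-energy) conformer, and in that chair the methoxy group is axial.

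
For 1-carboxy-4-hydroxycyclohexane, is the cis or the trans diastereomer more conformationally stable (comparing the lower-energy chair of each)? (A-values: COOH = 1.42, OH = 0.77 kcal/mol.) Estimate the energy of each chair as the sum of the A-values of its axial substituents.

At 1,4 positions (parity opposite): cis → (a,e or e,a); trans → (e,e or a,a).
Best chair for cis: E = 0.77 kcal/mol; best chair for trans: E = 0.00 kcal/mol.
The trans isomer is lower by 0.77 kcal/mol.

trans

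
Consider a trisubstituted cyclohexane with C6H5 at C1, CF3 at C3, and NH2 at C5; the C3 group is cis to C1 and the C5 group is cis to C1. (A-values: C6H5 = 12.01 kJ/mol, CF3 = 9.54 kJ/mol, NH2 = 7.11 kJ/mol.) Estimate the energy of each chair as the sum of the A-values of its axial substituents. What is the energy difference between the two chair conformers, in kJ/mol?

28.66 kJ/mol

Chair I (phenyl axial, trifluoromethyl axial, amino axial): E = 28.66 kJ/mol.
Chair II (phenyl equatorial, trifluoromethyl equatorial, amino equatorial): E = 0.00 kJ/mol.
ΔE = 28.66 − 0.00 = 28.66 kJ/mol; chair II is more stable.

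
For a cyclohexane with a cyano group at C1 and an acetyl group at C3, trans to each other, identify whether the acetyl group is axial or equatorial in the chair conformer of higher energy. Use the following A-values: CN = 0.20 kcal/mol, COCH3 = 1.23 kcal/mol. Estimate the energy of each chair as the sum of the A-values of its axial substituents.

C1 and C3 have the same parity, so for the trans isomer the two substituents are one axial and one equatorial in each chair.
Chair I (cyano axial, acetyl equatorial): E = 0.20 kcal/mol.
Chair II (cyano equatorial, acetyl axial): E = 1.23 kcal/mol.
Chair II is the less stable (higher-energy) conformer, and in that chair the acetyl group is axial.

axial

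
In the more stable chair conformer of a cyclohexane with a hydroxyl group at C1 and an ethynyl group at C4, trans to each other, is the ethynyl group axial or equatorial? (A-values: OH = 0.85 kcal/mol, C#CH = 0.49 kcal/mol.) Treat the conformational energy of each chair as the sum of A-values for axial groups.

C1 and C4 have opposite parity, so for the trans isomer the two substituents are e,e in one chair and a,a in the other.
Chair I (hydroxyl axial, ethynyl axial): E = 1.34 kcal/mol.
Chair II (hydroxyl equatorial, ethynyl equatorial): E = 0.00 kcal/mol.
Chair II is the more stable (lower-energy) conformer, and in that chair the ethynyl group is equatorial.

equatorial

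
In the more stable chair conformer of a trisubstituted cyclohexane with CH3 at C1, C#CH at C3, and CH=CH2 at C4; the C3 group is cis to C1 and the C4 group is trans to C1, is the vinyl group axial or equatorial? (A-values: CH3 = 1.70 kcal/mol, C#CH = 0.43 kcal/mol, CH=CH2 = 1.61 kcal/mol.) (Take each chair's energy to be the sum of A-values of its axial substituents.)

equatorial

Chair I (methyl axial, ethynyl axial, vinyl axial): E = 3.74 kcal/mol.
Chair II (methyl equatorial, ethynyl equatorial, vinyl equatorial): E = 0.00 kcal/mol.
Chair II is the more stable (lower-energy) conformer, and in that chair the vinyl group is equatorial.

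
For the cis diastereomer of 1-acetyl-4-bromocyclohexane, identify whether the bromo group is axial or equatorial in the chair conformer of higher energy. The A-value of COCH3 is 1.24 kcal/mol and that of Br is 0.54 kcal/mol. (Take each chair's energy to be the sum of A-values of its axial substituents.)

equatorial

C1 and C4 have opposite parity, so for the cis isomer the two substituents are one axial and one equatorial in each chair.
Chair I (acetyl axial, bromo equatorial): E = 1.24 kcal/mol.
Chair II (acetyl equatorial, bromo axial): E = 0.54 kcal/mol.
Chair I is the less stable (higher-energy) conformer, and in that chair the bromo group is equatorial.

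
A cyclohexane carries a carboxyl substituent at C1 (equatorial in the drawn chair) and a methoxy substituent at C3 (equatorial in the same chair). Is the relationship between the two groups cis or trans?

cis

C1 and C3 have the same parity, so their axial bonds point in the same direction.
With same-parity carbons, two substituents on the same face are both axial or both equatorial; opposite faces give one of each.
Here the groups are equatorial/equatorial → same face → cis.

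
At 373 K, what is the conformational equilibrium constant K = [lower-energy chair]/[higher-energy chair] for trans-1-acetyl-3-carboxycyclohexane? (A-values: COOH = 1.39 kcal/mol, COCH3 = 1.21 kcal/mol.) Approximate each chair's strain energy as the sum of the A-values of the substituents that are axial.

K ≈ 1.27

C1 and C3 have the same parity, so for the trans isomer the two substituents are one axial and one equatorial in each chair.
Chair I (carboxyl axial, acetyl equatorial): E = 1.39 kcal/mol; chair II (carboxyl equatorial, acetyl axial): E = 1.21 kcal/mol.
ΔG = 0.18 kcal/mol between the two chairs.
K = exp(ΔG/RT) with R = 1.987×10⁻³ kcal mol⁻¹ K⁻¹ and T = 373 K gives K ≈ 1.27.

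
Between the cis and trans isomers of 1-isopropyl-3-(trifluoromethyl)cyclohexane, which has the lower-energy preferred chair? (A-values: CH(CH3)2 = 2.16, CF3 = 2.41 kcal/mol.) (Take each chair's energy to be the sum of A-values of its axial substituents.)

At 1,3 positions (parity same): cis → (e,e or a,a); trans → (a,e or e,a).
Best chair for cis: E = 0.00 kcal/mol; best chair for trans: E = 2.16 kcal/mol.
The cis isomer is lower by 2.16 kcal/mol.

cis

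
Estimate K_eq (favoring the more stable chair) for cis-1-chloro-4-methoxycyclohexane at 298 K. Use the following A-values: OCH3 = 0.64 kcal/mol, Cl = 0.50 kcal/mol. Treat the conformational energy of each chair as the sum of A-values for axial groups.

K ≈ 1.27

C1 and C4 have opposite parity, so for the cis isomer the two substituents are one axial and one equatorial in each chair.
Chair I (methoxy axial, chloro equatorial): E = 0.64 kcal/mol; chair II (methoxy equatorial, chloro axial): E = 0.50 kcal/mol.
ΔG = 0.14 kcal/mol between the two chairs.
K = exp(ΔG/RT) with R = 1.987×10⁻³ kcal mol⁻¹ K⁻¹ and T = 298 K gives K ≈ 1.27.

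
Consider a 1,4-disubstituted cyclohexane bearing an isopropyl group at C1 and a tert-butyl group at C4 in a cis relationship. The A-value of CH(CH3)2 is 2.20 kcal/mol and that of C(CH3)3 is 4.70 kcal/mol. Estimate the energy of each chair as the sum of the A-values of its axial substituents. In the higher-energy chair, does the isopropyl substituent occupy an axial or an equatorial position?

equatorial

C1 and C4 have opposite parity, so for the cis isomer the two substituents are one axial and one equatorial in each chair.
Chair I (isopropyl axial, tert-butyl equatorial): E = 2.20 kcal/mol.
Chair II (isopropyl equatorial, tert-butyl axial): E = 4.70 kcal/mol.
Chair II is the less stable (higher-energy) conformer, and in that chair the isopropyl group is equatorial.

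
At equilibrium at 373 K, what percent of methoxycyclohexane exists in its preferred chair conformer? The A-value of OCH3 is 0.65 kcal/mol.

70.6%

One chair has the methoxy group axial (E = 0.65 kcal/mol) and the other has it equatorial (E = 0).
ΔG = 0.65 kcal/mol between the two chairs.
K = exp(ΔG/RT) with R = 1.987×10⁻³ kcal mol⁻¹ K⁻¹ and T = 373 K gives K ≈ 2.4.
Fraction in the lower-energy chair = K/(K+1) = 70.6%.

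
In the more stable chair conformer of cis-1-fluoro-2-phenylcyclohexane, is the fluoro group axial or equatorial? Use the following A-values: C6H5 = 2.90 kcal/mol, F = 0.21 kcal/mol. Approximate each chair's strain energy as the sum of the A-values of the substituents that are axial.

axial

C1 and C2 have opposite parity, so for the cis isomer the two substituents are one axial and one equatorial in each chair.
Chair I (phenyl axial, fluoro equatorial): E = 2.90 kcal/mol.
Chair II (phenyl equatorial, fluoro axial): E = 0.21 kcal/mol.
Chair II is the more stable (lower-energy) conformer, and in that chair the fluoro group is axial.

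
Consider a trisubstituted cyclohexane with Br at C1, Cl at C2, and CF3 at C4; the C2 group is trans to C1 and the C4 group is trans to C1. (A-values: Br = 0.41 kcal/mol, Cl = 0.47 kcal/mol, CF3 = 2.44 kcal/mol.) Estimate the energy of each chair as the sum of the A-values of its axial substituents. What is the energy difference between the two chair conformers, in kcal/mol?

3.32 kcal/mol

Chair I (bromo axial, chloro axial, trifluoromethyl axial): E = 3.32 kcal/mol.
Chair II (bromo equatorial, chloro equatorial, trifluoromethyl equatorial): E = 0.00 kcal/mol.
ΔE = 3.32 − 0.00 = 3.32 kcal/mol; chair II is more stable.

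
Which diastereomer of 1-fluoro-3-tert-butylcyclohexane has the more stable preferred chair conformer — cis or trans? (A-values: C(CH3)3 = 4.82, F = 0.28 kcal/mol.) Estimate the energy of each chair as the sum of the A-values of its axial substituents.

cis

At 1,3 positions (parity same): cis → (e,e or a,a); trans → (a,e or e,a).
Best chair for cis: E = 0.00 kcal/mol; best chair for trans: E = 0.28 kcal/mol.
The cis isomer is lower by 0.28 kcal/mol.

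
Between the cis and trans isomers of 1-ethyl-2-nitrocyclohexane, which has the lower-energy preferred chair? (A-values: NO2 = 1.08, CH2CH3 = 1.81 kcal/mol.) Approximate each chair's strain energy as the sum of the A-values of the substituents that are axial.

At 1,2 positions (parity opposite): cis → (a,e or e,a); trans → (e,e or a,a).
Best chair for cis: E = 1.08 kcal/mol; best chair for trans: E = 0.00 kcal/mol.
The trans isomer is lower by 1.08 kcal/mol.

trans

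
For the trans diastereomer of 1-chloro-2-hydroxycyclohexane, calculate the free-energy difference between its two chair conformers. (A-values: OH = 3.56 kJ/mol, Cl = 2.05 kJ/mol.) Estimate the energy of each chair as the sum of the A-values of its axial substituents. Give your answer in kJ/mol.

C1 and C2 have opposite parity, so for the trans isomer the two substituents are e,e in one chair and a,a in the other.
Chair I (hydroxyl axial, chloro axial): E = 5.61 kJ/mol.
Chair II (hydroxyl equatorial, chloro equatorial): E = 0.00 kJ/mol.
ΔE = 5.61 − 0.00 = 5.61 kJ/mol; chair II is more stable.

5.61 kJ/mol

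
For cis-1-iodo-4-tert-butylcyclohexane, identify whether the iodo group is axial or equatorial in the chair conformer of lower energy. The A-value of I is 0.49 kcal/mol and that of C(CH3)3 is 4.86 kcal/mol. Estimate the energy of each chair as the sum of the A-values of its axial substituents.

axial

C1 and C4 have opposite parity, so for the cis isomer the two substituents are one axial and one equatorial in each chair.
Chair I (iodo axial, tert-butyl equatorial): E = 0.49 kcal/mol.
Chair II (iodo equatorial, tert-butyl axial): E = 4.86 kcal/mol.
Chair I is the more stable (lower-energy) conformer, and in that chair the iodo group is axial.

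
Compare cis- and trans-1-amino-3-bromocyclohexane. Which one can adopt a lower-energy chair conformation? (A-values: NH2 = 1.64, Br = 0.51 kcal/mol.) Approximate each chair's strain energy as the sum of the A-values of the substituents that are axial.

At 1,3 positions (parity same): cis → (e,e or a,a); trans → (a,e or e,a).
Best chair for cis: E = 0.00 kcal/mol; best chair for trans: E = 0.51 kcal/mol.
The cis isomer is lower by 0.51 kcal/mol.

cis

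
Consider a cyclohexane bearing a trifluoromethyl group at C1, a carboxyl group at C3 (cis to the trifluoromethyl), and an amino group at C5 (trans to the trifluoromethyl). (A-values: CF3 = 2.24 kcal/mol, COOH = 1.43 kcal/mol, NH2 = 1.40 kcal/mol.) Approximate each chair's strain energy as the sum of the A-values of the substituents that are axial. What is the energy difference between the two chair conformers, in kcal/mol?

Chair I (trifluoromethyl axial, carboxyl axial, amino equatorial): E = 3.67 kcal/mol.
Chair II (trifluoromethyl equatorial, carboxyl equatorial, amino axial): E = 1.40 kcal/mol.
ΔE = 3.67 − 1.40 = 2.27 kcal/mol; chair II is more stable.

2.27 kcal/mol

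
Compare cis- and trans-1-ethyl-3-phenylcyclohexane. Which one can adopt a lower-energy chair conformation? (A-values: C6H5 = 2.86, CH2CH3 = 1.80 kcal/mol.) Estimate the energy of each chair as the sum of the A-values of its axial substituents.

At 1,3 positions (parity same): cis → (e,e or a,a); trans → (a,e or e,a).
Best chair for cis: E = 0.00 kcal/mol; best chair for trans: E = 1.80 kcal/mol.
The cis isomer is lower by 1.80 kcal/mol.

cis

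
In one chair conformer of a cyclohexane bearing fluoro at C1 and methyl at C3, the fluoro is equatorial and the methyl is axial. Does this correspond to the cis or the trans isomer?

C1 and C3 have the same parity, so their axial bonds point in the same direction.
With same-parity carbons, two substituents on the same face are both axial or both equatorial; opposite faces give one of each.
Here the groups are equatorial/axial → opposite face → trans.

trans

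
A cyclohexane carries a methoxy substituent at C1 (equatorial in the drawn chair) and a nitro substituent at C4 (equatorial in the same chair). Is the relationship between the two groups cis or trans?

C1 and C4 have opposite parity, so their axial bonds point in opposite directions.
With opposite-parity carbons, two substituents on the same face are one axial and one equatorial; opposite faces give both axial or both equatorial.
Here the groups are equatorial/equatorial → opposite face → trans.

trans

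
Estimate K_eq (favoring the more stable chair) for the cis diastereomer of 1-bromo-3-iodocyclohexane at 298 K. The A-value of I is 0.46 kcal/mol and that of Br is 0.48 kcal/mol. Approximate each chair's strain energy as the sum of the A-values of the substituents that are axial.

K ≈ 4.89

C1 and C3 have the same parity, so for the cis isomer the two substituents are e,e in one chair and a,a in the other.
Chair I (iodo axial, bromo axial): E = 0.94 kcal/mol; chair II (iodo equatorial, bromo equatorial): E = 0.00 kcal/mol.
ΔG = 0.94 kcal/mol between the two chairs.
K = exp(ΔG/RT) with R = 1.987×10⁻³ kcal mol⁻¹ K⁻¹ and T = 298 K gives K ≈ 4.89.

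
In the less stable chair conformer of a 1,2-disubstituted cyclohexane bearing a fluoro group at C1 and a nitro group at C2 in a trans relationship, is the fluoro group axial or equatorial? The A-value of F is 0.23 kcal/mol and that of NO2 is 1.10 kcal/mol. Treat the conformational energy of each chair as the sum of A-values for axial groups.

C1 and C2 have opposite parity, so for the trans isomer the two substituents are e,e in one chair and a,a in the other.
Chair I (fluoro axial, nitro axial): E = 1.33 kcal/mol.
Chair II (fluoro equatorial, nitro equatorial): E = 0.00 kcal/mol.
Chair I is the less stable (higher-energy) conformer, and in that chair the fluoro group is axial.

axial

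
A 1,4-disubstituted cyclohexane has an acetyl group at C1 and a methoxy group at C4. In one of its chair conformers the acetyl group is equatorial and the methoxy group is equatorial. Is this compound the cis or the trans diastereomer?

C1 and C4 have opposite parity, so their axial bonds point in opposite directions.
With opposite-parity carbons, two substituents on the same face are one axial and one equatorial; opposite faces give both axial or both equatorial.
Here the groups are equatorial/equatorial → opposite face → trans.

trans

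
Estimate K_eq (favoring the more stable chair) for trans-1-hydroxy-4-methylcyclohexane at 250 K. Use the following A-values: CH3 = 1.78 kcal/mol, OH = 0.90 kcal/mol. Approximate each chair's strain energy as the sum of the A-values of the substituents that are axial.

K ≈ 220

C1 and C4 have opposite parity, so for the trans isomer the two substituents are e,e in one chair and a,a in the other.
Chair I (methyl axial, hydroxyl axial): E = 2.68 kcal/mol; chair II (methyl equatorial, hydroxyl equatorial): E = 0.00 kcal/mol.
ΔG = 2.68 kcal/mol between the two chairs.
K = exp(ΔG/RT) with R = 1.987×10⁻³ kcal mol⁻¹ K⁻¹ and T = 250 K gives K ≈ 220.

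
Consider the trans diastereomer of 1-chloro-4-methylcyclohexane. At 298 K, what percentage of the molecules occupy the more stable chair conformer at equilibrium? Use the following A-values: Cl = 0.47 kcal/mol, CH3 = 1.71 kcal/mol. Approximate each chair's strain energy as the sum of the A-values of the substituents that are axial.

C1 and C4 have opposite parity, so for the trans isomer the two substituents are e,e in one chair and a,a in the other.
Chair I (chloro axial, methyl axial): E = 2.18 kcal/mol; chair II (chloro equatorial, methyl equatorial): E = 0.00 kcal/mol.
ΔG = 2.18 kcal/mol between the two chairs.
K = exp(ΔG/RT) with R = 1.987×10⁻³ kcal mol⁻¹ K⁻¹ and T = 298 K gives K ≈ 39.7.
Fraction in the lower-energy chair = K/(K+1) = 97.5%.

97.5%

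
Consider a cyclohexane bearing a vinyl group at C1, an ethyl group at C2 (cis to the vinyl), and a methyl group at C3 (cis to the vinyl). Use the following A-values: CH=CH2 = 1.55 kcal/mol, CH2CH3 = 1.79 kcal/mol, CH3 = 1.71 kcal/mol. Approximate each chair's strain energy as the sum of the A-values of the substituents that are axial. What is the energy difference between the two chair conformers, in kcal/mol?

1.47 kcal/mol

Chair I (vinyl axial, ethyl equatorial, methyl axial): E = 3.26 kcal/mol.
Chair II (vinyl equatorial, ethyl axial, methyl equatorial): E = 1.79 kcal/mol.
ΔE = 3.26 − 1.79 = 1.47 kcal/mol; chair II is more stable.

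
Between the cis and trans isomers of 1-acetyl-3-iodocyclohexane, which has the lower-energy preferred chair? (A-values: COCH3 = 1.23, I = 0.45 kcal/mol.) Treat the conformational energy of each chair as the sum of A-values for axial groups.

cis

At 1,3 positions (parity same): cis → (e,e or a,a); trans → (a,e or e,a).
Best chair for cis: E = 0.00 kcal/mol; best chair for trans: E = 0.45 kcal/mol.
The cis isomer is lower by 0.45 kcal/mol.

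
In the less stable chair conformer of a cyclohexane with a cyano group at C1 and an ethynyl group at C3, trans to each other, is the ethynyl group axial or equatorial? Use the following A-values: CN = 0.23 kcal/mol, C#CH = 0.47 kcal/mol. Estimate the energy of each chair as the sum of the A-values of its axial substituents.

C1 and C3 have the same parity, so for the trans isomer the two substituents are one axial and one equatorial in each chair.
Chair I (cyano axial, ethynyl equatorial): E = 0.23 kcal/mol.
Chair II (cyano equatorial, ethynyl axial): E = 0.47 kcal/mol.
Chair II is the less stable (higher-energy) conformer, and in that chair the ethynyl group is axial.

axial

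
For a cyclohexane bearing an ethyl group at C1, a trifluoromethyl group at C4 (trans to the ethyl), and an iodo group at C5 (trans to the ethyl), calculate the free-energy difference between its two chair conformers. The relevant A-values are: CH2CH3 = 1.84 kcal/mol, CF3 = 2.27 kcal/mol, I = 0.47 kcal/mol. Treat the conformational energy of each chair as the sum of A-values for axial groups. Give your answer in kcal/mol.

Chair I (ethyl axial, trifluoromethyl axial, iodo equatorial): E = 4.11 kcal/mol.
Chair II (ethyl equatorial, trifluoromethyl equatorial, iodo axial): E = 0.47 kcal/mol.
ΔE = 4.11 − 0.47 = 3.64 kcal/mol; chair II is more stable.

3.64 kcal/mol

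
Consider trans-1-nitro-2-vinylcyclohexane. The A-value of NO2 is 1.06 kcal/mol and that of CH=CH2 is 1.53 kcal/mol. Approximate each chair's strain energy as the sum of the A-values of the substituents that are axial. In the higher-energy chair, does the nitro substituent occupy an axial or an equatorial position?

axial

C1 and C2 have opposite parity, so for the trans isomer the two substituents are e,e in one chair and a,a in the other.
Chair I (nitro axial, vinyl axial): E = 2.59 kcal/mol.
Chair II (nitro equatorial, vinyl equatorial): E = 0.00 kcal/mol.
Chair I is the less stable (higher-energy) conformer, and in that chair the nitro group is axial.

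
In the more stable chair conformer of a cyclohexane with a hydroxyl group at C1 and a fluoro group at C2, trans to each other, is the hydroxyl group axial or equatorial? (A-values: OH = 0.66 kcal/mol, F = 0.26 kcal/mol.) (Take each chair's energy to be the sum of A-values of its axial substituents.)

C1 and C2 have opposite parity, so for the trans isomer the two substituents are e,e in one chair and a,a in the other.
Chair I (hydroxyl axial, fluoro axial): E = 0.92 kcal/mol.
Chair II (hydroxyl equatorial, fluoro equatorial): E = 0.00 kcal/mol.
Chair II is the more stable (lower-energy) conformer, and in that chair the hydroxyl group is equatorial.

equatorial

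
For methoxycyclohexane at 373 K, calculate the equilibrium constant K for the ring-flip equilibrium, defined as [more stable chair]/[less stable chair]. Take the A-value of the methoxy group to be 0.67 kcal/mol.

One chair has the methoxy group axial (E = 0.67 kcal/mol) and the other has it equatorial (E = 0).
ΔG = 0.67 kcal/mol between the two chairs.
K = exp(ΔG/RT) with R = 1.987×10⁻³ kcal mol⁻¹ K⁻¹ and T = 373 K gives K ≈ 2.47.

K ≈ 2.47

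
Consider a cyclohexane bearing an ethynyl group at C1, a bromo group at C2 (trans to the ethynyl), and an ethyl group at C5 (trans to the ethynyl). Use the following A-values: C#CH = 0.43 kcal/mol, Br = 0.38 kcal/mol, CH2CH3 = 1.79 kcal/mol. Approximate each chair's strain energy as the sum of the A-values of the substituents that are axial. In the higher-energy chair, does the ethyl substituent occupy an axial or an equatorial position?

Chair I (ethynyl axial, bromo axial, ethyl equatorial): E = 0.81 kcal/mol.
Chair II (ethynyl equatorial, bromo equatorial, ethyl axial): E = 1.79 kcal/mol.
Chair II is the less stable (higher-energy) conformer, and in that chair the ethyl group is axial.

axial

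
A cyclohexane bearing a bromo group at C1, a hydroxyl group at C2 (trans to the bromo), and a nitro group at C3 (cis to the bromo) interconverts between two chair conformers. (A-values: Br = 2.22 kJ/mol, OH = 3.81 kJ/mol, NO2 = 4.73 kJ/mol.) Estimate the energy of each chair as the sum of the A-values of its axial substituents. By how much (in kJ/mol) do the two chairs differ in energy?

Chair I (bromo axial, hydroxyl axial, nitro axial): E = 10.76 kJ/mol.
Chair II (bromo equatorial, hydroxyl equatorial, nitro equatorial): E = 0.00 kJ/mol.
ΔE = 10.76 − 0.00 = 10.76 kJ/mol; chair II is more stable.

10.76 kJ/mol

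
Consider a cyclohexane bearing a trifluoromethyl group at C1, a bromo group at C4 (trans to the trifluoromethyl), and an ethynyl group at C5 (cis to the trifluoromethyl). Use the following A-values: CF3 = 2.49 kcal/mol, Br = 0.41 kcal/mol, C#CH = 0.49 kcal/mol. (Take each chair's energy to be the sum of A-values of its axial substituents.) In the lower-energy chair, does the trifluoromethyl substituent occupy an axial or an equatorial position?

Chair I (trifluoromethyl axial, bromo axial, ethynyl axial): E = 3.39 kcal/mol.
Chair II (trifluoromethyl equatorial, bromo equatorial, ethynyl equatorial): E = 0.00 kcal/mol.
Chair II is the more stable (lower-energy) conformer, and in that chair the trifluoromethyl group is equatorial.

equatorial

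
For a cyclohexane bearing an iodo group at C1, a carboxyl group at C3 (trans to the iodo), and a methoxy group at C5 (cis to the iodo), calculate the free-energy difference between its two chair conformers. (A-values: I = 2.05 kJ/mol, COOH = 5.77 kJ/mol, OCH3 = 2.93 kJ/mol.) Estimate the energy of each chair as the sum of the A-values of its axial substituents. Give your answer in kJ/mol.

0.79 kJ/mol

Chair I (iodo axial, carboxyl equatorial, methoxy axial): E = 4.98 kJ/mol.
Chair II (iodo equatorial, carboxyl axial, methoxy equatorial): E = 5.77 kJ/mol.
ΔE = 5.77 − 4.98 = 0.79 kJ/mol; chair I is more stable.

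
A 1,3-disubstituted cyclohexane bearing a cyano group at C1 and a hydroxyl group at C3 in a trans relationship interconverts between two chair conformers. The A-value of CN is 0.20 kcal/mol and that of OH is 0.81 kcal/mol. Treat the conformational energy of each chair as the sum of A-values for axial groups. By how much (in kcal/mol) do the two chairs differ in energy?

C1 and C3 have the same parity, so for the trans isomer the two substituents are one axial and one equatorial in each chair.
Chair I (cyano axial, hydroxyl equatorial): E = 0.20 kcal/mol.
Chair II (cyano equatorial, hydroxyl axial): E = 0.81 kcal/mol.
ΔE = 0.81 − 0.20 = 0.61 kcal/mol; chair I is more stable.

0.61 kcal/mol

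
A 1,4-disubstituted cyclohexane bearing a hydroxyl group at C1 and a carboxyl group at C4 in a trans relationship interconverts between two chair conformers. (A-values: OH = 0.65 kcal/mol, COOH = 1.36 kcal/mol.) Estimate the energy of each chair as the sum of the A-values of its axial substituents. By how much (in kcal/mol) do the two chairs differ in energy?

2.01 kcal/mol

C1 and C4 have opposite parity, so for the trans isomer the two substituents are e,e in one chair and a,a in the other.
Chair I (hydroxyl axial, carboxyl axial): E = 2.01 kcal/mol.
Chair II (hydroxyl equatorial, carboxyl equatorial): E = 0.00 kcal/mol.
ΔE = 2.01 − 0.00 = 2.01 kcal/mol; chair II is more stable.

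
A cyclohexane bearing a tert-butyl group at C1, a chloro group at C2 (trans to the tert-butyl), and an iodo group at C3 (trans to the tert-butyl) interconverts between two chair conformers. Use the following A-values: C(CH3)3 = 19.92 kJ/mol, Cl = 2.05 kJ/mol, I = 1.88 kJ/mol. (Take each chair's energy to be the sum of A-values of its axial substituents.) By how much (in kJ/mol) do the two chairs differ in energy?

Chair I (tert-butyl axial, chloro axial, iodo equatorial): E = 21.97 kJ/mol.
Chair II (tert-butyl equatorial, chloro equatorial, iodo axial): E = 1.88 kJ/mol.
ΔE = 21.97 − 1.88 = 20.09 kJ/mol; chair II is more stable.

20.09 kJ/mol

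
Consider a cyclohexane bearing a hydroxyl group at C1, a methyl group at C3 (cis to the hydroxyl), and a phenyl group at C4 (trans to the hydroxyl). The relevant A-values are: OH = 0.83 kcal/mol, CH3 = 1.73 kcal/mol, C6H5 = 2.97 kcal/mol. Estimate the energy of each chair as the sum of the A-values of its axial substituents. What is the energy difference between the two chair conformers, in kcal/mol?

Chair I (hydroxyl axial, methyl axial, phenyl axial): E = 5.53 kcal/mol.
Chair II (hydroxyl equatorial, methyl equatorial, phenyl equatorial): E = 0.00 kcal/mol.
ΔE = 5.53 − 0.00 = 5.53 kcal/mol; chair II is more stable.

5.53 kcal/mol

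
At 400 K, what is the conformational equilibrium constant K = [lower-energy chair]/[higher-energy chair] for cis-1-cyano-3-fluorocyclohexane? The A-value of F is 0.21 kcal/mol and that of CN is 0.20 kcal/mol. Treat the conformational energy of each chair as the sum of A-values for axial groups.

C1 and C3 have the same parity, so for the cis isomer the two substituents are e,e in one chair and a,a in the other.
Chair I (fluoro axial, cyano axial): E = 0.41 kcal/mol; chair II (fluoro equatorial, cyano equatorial): E = 0.00 kcal/mol.
ΔG = 0.41 kcal/mol between the two chairs.
K = exp(ΔG/RT) with R = 1.987×10⁻³ kcal mol⁻¹ K⁻¹ and T = 400 K gives K ≈ 1.68.

K ≈ 1.68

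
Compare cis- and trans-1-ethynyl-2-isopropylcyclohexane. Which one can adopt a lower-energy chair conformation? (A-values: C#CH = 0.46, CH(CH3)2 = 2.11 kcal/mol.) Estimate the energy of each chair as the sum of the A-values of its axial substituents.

trans

At 1,2 positions (parity opposite): cis → (a,e or e,a); trans → (e,e or a,a).
Best chair for cis: E = 0.46 kcal/mol; best chair for trans: E = 0.00 kcal/mol.
The trans isomer is lower by 0.46 kcal/mol.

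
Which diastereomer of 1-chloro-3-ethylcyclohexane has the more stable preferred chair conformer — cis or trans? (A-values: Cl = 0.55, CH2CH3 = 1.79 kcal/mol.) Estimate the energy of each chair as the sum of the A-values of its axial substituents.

cis

At 1,3 positions (parity same): cis → (e,e or a,a); trans → (a,e or e,a).
Best chair for cis: E = 0.00 kcal/mol; best chair for trans: E = 0.55 kcal/mol.
The cis isomer is lower by 0.55 kcal/mol.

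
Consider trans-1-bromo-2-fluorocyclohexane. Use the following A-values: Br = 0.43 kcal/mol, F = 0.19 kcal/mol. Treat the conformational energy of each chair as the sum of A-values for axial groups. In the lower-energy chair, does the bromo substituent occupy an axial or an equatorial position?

C1 and C2 have opposite parity, so for the trans isomer the two substituents are e,e in one chair and a,a in the other.
Chair I (bromo axial, fluoro axial): E = 0.62 kcal/mol.
Chair II (bromo equatorial, fluoro equatorial): E = 0.00 kcal/mol.
Chair II is the more stable (lower-energy) conformer, and in that chair the bromo group is equatorial.

equatorial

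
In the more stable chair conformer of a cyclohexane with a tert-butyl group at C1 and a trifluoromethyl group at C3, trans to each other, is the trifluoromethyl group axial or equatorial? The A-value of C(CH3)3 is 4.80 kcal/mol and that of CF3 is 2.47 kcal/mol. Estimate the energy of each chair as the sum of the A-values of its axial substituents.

C1 and C3 have the same parity, so for the trans isomer the two substituents are one axial and one equatorial in each chair.
Chair I (tert-butyl axial, trifluoromethyl equatorial): E = 4.80 kcal/mol.
Chair II (tert-butyl equatorial, trifluoromethyl axial): E = 2.47 kcal/mol.
Chair II is the more stable (lower-energy) conformer, and in that chair the trifluoromethyl group is axial.

axial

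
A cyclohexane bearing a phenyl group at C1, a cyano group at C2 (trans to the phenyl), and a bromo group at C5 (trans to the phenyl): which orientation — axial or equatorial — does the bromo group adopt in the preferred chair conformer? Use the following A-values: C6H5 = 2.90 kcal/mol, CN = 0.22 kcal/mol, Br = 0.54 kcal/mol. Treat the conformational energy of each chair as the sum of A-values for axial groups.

axial

Chair I (phenyl axial, cyano axial, bromo equatorial): E = 3.12 kcal/mol.
Chair II (phenyl equatorial, cyano equatorial, bromo axial): E = 0.54 kcal/mol.
Chair II is the more stable (lower-energy) conformer, and in that chair the bromo group is axial.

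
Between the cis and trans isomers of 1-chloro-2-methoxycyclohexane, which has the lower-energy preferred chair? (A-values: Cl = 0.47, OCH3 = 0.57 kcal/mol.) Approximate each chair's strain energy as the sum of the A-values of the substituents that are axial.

trans

At 1,2 positions (parity opposite): cis → (a,e or e,a); trans → (e,e or a,a).
Best chair for cis: E = 0.47 kcal/mol; best chair for trans: E = 0.00 kcal/mol.
The trans isomer is lower by 0.47 kcal/mol.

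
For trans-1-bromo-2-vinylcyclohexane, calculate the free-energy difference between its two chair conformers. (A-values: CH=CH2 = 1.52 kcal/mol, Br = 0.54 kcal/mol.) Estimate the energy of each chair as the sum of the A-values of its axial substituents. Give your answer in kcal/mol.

C1 and C2 have opposite parity, so for the trans isomer the two substituents are e,e in one chair and a,a in the other.
Chair I (vinyl axial, bromo axial): E = 2.06 kcal/mol.
Chair II (vinyl equatorial, bromo equatorial): E = 0.00 kcal/mol.
ΔE = 2.06 − 0.00 = 2.06 kcal/mol; chair II is more stable.

2.06 kcal/mol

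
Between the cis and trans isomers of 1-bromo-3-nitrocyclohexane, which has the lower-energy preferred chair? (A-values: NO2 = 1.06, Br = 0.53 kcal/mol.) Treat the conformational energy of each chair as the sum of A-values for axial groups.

cis

At 1,3 positions (parity same): cis → (e,e or a,a); trans → (a,e or e,a).
Best chair for cis: E = 0.00 kcal/mol; best chair for trans: E = 0.53 kcal/mol.
The cis isomer is lower by 0.53 kcal/mol.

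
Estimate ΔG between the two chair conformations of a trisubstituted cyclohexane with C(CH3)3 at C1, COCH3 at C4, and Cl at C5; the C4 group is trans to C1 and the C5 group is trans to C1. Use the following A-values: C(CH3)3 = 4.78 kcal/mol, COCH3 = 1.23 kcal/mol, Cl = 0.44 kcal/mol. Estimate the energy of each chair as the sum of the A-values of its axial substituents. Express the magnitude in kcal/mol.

5.57 kcal/mol

Chair I (tert-butyl axial, acetyl axial, chloro equatorial): E = 6.01 kcal/mol.
Chair II (tert-butyl equatorial, acetyl equatorial, chloro axial): E = 0.44 kcal/mol.
ΔE = 6.01 − 0.44 = 5.57 kcal/mol; chair II is more stable.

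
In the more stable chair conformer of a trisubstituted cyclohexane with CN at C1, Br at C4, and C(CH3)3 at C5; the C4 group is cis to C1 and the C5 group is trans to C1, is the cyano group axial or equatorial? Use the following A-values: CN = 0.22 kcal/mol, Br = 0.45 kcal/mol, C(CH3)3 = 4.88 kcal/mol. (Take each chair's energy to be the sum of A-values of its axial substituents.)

axial

Chair I (cyano axial, bromo equatorial, tert-butyl equatorial): E = 0.22 kcal/mol.
Chair II (cyano equatorial, bromo axial, tert-butyl axial): E = 5.33 kcal/mol.
Chair I is the more stable (lower-energy) conformer, and in that chair the cyano group is axial.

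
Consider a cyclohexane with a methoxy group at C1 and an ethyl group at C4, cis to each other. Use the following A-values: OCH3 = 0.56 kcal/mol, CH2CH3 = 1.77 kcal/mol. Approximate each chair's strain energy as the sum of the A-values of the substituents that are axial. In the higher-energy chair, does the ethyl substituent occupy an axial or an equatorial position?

C1 and C4 have opposite parity, so for the cis isomer the two substituents are one axial and one equatorial in each chair.
Chair I (methoxy axial, ethyl equatorial): E = 0.56 kcal/mol.
Chair II (methoxy equatorial, ethyl axial): E = 1.77 kcal/mol.
Chair II is the less stable (higher-energy) conformer, and in that chair the ethyl group is axial.

axial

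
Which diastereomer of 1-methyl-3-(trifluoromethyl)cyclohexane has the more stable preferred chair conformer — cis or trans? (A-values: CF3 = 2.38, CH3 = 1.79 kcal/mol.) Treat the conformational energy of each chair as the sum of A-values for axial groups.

cis

At 1,3 positions (parity same): cis → (e,e or a,a); trans → (a,e or e,a).
Best chair for cis: E = 0.00 kcal/mol; best chair for trans: E = 1.79 kcal/mol.
The cis isomer is lower by 1.79 kcal/mol.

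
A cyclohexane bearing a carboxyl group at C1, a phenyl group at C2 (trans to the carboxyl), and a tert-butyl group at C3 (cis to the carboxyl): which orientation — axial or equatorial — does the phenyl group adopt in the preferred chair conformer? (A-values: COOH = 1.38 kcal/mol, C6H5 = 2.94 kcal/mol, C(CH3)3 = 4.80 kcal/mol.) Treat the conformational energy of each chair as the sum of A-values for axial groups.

Chair I (carboxyl axial, phenyl axial, tert-butyl axial): E = 9.12 kcal/mol.
Chair II (carboxyl equatorial, phenyl equatorial, tert-butyl equatorial): E = 0.00 kcal/mol.
Chair II is the more stable (lower-energy) conformer, and in that chair the phenyl group is equatorial.

equatorial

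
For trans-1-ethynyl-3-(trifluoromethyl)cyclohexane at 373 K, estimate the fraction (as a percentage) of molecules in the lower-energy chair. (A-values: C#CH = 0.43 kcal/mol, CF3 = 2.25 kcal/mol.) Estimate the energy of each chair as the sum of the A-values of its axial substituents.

92.1%

C1 and C3 have the same parity, so for the trans isomer the two substituents are one axial and one equatorial in each chair.
Chair I (ethynyl axial, trifluoromethyl equatorial): E = 0.43 kcal/mol; chair II (ethynyl equatorial, trifluoromethyl axial): E = 2.25 kcal/mol.
ΔG = 1.82 kcal/mol between the two chairs.
K = exp(ΔG/RT) with R = 1.987×10⁻³ kcal mol⁻¹ K⁻¹ and T = 373 K gives K ≈ 11.7.
Fraction in the lower-energy chair = K/(K+1) = 92.1%.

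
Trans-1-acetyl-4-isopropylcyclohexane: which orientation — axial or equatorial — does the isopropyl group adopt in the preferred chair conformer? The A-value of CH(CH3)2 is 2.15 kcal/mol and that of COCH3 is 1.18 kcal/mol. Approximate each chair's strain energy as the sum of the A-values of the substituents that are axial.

C1 and C4 have opposite parity, so for the trans isomer the two substituents are e,e in one chair and a,a in the other.
Chair I (isopropyl axial, acetyl axial): E = 3.33 kcal/mol.
Chair II (isopropyl equatorial, acetyl equatorial): E = 0.00 kcal/mol.
Chair II is the more stable (lower-energy) conformer, and in that chair the isopropyl group is equatorial.

equatorial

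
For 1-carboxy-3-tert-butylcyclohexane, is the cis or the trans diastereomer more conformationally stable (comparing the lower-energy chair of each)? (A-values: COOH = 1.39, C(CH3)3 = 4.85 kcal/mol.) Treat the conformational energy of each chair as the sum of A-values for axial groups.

cis

At 1,3 positions (parity same): cis → (e,e or a,a); trans → (a,e or e,a).
Best chair for cis: E = 0.00 kcal/mol; best chair for trans: E = 1.39 kcal/mol.
The cis isomer is lower by 1.39 kcal/mol.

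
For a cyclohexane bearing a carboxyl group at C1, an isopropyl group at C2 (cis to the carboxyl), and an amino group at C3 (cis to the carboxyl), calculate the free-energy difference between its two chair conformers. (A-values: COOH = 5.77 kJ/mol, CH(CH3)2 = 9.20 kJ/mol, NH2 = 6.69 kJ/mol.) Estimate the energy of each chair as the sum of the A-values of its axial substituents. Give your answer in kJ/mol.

Chair I (carboxyl axial, isopropyl equatorial, amino axial): E = 12.46 kJ/mol.
Chair II (carboxyl equatorial, isopropyl axial, amino equatorial): E = 9.20 kJ/mol.
ΔE = 12.46 − 9.20 = 3.26 kJ/mol; chair II is more stable.

3.26 kJ/mol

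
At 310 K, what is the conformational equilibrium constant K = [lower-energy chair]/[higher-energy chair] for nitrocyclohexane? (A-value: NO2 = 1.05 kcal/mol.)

K ≈ 5.50

One chair has the nitro group axial (E = 1.05 kcal/mol) and the other has it equatorial (E = 0).
ΔG = 1.05 kcal/mol between the two chairs.
K = exp(ΔG/RT) with R = 1.987×10⁻³ kcal mol⁻¹ K⁻¹ and T = 310 K gives K ≈ 5.5.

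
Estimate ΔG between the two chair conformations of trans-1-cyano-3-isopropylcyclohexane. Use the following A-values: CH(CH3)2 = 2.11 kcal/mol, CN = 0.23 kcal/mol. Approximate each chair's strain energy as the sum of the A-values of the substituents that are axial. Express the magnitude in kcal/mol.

C1 and C3 have the same parity, so for the trans isomer the two substituents are one axial and one equatorial in each chair.
Chair I (isopropyl axial, cyano equatorial): E = 2.11 kcal/mol.
Chair II (isopropyl equatorial, cyano axial): E = 0.23 kcal/mol.
ΔE = 2.11 − 0.23 = 1.88 kcal/mol; chair II is more stable.

1.88 kcal/mol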